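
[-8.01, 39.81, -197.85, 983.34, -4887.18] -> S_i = -8.01*(-4.97)^i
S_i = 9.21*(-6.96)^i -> [9.21, -64.1, 446.15, -3105.18, 21612.08]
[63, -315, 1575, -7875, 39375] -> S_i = 63*-5^i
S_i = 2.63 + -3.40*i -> [2.63, -0.77, -4.17, -7.57, -10.97]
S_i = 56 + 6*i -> [56, 62, 68, 74, 80]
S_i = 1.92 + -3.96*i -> [1.92, -2.04, -6.0, -9.96, -13.92]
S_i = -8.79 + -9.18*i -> [-8.79, -17.97, -27.15, -36.33, -45.51]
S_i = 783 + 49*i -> [783, 832, 881, 930, 979]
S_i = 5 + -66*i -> [5, -61, -127, -193, -259]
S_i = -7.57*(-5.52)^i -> [-7.57, 41.79, -230.66, 1273.25, -7028.33]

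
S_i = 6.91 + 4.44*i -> [6.91, 11.35, 15.79, 20.23, 24.67]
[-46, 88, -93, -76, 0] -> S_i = Random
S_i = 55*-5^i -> [55, -275, 1375, -6875, 34375]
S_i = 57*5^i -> [57, 285, 1425, 7125, 35625]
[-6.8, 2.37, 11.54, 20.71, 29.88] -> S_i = -6.80 + 9.17*i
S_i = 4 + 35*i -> [4, 39, 74, 109, 144]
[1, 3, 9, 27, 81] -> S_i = 1*3^i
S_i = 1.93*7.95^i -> [1.93, 15.34, 121.98, 969.75, 7709.49]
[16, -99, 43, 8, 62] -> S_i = Random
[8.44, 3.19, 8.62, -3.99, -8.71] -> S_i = Random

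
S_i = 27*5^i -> [27, 135, 675, 3375, 16875]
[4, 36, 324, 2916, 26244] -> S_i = 4*9^i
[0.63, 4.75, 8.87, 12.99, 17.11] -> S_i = 0.63 + 4.12*i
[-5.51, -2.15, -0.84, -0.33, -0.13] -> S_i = -5.51*0.39^i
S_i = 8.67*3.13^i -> [8.67, 27.14, 84.94, 265.86, 832.14]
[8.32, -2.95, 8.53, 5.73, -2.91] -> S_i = Random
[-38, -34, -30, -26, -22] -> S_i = -38 + 4*i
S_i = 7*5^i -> [7, 35, 175, 875, 4375]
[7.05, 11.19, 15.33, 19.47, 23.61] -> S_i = 7.05 + 4.14*i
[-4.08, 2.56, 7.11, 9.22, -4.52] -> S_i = Random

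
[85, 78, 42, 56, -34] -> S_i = Random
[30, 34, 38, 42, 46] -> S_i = 30 + 4*i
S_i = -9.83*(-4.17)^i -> [-9.83, 40.99, -170.93, 712.79, -2972.33]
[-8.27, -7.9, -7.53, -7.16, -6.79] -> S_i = -8.27 + 0.37*i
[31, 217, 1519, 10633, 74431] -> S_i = 31*7^i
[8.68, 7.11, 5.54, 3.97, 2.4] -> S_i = 8.68 + -1.57*i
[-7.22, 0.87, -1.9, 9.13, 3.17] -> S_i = Random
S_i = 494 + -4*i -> [494, 490, 486, 482, 478]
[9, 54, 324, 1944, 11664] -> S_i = 9*6^i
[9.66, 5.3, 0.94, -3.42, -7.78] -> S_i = 9.66 + -4.36*i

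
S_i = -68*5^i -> [-68, -340, -1700, -8500, -42500]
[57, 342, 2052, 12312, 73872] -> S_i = 57*6^i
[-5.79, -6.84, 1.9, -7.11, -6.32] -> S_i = Random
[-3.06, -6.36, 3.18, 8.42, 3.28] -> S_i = Random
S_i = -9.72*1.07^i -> [-9.72, -10.4, -11.13, -11.91, -12.74]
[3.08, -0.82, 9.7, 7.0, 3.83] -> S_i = Random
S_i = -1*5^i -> [-1, -5, -25, -125, -625]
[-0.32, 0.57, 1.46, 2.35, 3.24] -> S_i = -0.32 + 0.89*i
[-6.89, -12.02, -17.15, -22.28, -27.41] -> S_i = -6.89 + -5.13*i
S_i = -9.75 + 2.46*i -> [-9.75, -7.29, -4.83, -2.37, 0.09]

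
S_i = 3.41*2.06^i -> [3.41, 7.02, 14.47, 29.81, 61.41]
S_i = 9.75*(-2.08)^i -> [9.75, -20.28, 42.18, -87.74, 182.5]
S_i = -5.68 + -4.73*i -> [-5.68, -10.41, -15.14, -19.87, -24.6]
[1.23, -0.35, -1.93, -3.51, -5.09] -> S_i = 1.23 + -1.58*i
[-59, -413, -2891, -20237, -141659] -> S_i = -59*7^i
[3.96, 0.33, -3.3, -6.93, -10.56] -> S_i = 3.96 + -3.63*i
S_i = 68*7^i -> [68, 476, 3332, 23324, 163268]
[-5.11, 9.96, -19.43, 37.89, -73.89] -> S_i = -5.11*(-1.95)^i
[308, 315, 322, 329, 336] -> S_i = 308 + 7*i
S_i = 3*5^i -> [3, 15, 75, 375, 1875]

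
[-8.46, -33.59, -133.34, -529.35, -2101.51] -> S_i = -8.46*3.97^i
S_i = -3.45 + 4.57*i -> [-3.45, 1.12, 5.69, 10.26, 14.83]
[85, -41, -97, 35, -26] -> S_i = Random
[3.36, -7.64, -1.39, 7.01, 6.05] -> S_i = Random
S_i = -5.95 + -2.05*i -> [-5.95, -8.0, -10.05, -12.1, -14.15]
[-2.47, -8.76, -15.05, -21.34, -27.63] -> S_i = -2.47 + -6.29*i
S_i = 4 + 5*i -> [4, 9, 14, 19, 24]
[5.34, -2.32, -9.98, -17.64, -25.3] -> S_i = 5.34 + -7.66*i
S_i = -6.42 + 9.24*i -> [-6.42, 2.82, 12.06, 21.3, 30.54]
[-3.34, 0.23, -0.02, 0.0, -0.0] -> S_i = -3.34*(-0.07)^i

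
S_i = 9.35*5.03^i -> [9.35, 47.03, 236.56, 1189.91, 5985.27]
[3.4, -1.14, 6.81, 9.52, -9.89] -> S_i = Random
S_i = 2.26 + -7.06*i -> [2.26, -4.8, -11.86, -18.92, -25.98]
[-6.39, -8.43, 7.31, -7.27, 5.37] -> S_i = Random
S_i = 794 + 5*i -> [794, 799, 804, 809, 814]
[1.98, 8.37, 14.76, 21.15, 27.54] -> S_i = 1.98 + 6.39*i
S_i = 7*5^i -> [7, 35, 175, 875, 4375]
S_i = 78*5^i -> [78, 390, 1950, 9750, 48750]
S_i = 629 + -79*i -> [629, 550, 471, 392, 313]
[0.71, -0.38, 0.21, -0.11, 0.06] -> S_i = 0.71*(-0.54)^i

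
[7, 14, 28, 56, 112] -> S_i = 7*2^i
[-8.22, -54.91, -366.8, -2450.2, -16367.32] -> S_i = -8.22*6.68^i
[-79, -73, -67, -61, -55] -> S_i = -79 + 6*i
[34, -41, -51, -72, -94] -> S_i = Random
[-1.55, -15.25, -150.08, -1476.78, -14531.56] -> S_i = -1.55*9.84^i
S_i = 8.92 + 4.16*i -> [8.92, 13.08, 17.24, 21.4, 25.56]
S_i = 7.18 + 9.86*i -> [7.18, 17.04, 26.9, 36.76, 46.62]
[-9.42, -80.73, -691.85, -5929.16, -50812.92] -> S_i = -9.42*8.57^i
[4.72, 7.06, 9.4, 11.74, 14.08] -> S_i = 4.72 + 2.34*i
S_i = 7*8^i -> [7, 56, 448, 3584, 28672]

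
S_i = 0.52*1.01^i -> [0.52, 0.53, 0.53, 0.54, 0.54]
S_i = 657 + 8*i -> [657, 665, 673, 681, 689]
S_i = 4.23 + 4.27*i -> [4.23, 8.5, 12.77, 17.04, 21.31]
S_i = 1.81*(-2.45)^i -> [1.81, -4.43, 10.86, -26.62, 65.21]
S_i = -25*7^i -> [-25, -175, -1225, -8575, -60025]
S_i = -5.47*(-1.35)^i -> [-5.47, 7.38, -9.97, 13.46, -18.17]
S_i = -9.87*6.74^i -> [-9.87, -66.52, -448.37, -3022.02, -20368.39]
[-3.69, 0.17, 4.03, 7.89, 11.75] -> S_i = -3.69 + 3.86*i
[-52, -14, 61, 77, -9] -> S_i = Random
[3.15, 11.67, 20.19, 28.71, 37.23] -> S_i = 3.15 + 8.52*i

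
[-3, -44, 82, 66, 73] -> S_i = Random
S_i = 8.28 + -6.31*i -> [8.28, 1.97, -4.34, -10.65, -16.96]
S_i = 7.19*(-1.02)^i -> [7.19, -7.33, 7.48, -7.63, 7.78]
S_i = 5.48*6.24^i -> [5.48, 34.2, 213.38, 1331.48, 8308.43]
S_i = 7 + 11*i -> [7, 18, 29, 40, 51]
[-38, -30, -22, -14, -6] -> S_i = -38 + 8*i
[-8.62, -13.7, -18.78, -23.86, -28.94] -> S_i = -8.62 + -5.08*i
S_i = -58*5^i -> [-58, -290, -1450, -7250, -36250]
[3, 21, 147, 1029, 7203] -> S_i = 3*7^i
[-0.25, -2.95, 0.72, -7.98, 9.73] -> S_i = Random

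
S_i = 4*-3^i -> [4, -12, 36, -108, 324]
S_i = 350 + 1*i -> [350, 351, 352, 353, 354]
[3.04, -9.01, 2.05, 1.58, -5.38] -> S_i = Random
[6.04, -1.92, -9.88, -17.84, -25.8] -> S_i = 6.04 + -7.96*i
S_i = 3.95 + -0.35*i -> [3.95, 3.6, 3.25, 2.9, 2.55]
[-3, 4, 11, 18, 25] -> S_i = -3 + 7*i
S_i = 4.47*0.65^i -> [4.47, 2.91, 1.89, 1.23, 0.8]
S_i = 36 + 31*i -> [36, 67, 98, 129, 160]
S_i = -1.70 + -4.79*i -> [-1.7, -6.49, -11.28, -16.07, -20.86]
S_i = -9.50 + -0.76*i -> [-9.5, -10.26, -11.02, -11.78, -12.54]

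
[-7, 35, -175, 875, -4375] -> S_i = -7*-5^i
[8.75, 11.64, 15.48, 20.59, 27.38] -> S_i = 8.75*1.33^i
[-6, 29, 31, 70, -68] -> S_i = Random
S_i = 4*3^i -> [4, 12, 36, 108, 324]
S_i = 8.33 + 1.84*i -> [8.33, 10.17, 12.01, 13.85, 15.69]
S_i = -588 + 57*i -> [-588, -531, -474, -417, -360]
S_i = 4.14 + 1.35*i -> [4.14, 5.49, 6.84, 8.19, 9.54]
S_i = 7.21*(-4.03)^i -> [7.21, -29.06, 117.1, -471.9, 1901.76]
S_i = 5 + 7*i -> [5, 12, 19, 26, 33]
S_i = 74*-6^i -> [74, -444, 2664, -15984, 95904]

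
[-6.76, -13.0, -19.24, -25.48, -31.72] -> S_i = -6.76 + -6.24*i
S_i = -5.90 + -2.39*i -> [-5.9, -8.29, -10.68, -13.07, -15.46]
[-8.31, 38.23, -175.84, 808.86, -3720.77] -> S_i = -8.31*(-4.60)^i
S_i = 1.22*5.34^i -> [1.22, 6.51, 34.79, 185.77, 992.03]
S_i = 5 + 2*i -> [5, 7, 9, 11, 13]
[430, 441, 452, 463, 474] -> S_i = 430 + 11*i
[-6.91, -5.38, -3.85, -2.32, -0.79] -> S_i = -6.91 + 1.53*i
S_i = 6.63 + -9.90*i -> [6.63, -3.27, -13.17, -23.07, -32.97]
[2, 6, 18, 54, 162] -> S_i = 2*3^i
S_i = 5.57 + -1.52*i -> [5.57, 4.05, 2.53, 1.01, -0.51]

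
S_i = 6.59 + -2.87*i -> [6.59, 3.72, 0.85, -2.02, -4.89]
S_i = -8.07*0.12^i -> [-8.07, -0.97, -0.12, -0.01, -0.0]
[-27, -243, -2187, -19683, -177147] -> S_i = -27*9^i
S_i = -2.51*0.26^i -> [-2.51, -0.65, -0.17, -0.04, -0.01]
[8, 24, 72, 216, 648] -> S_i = 8*3^i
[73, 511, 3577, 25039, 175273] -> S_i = 73*7^i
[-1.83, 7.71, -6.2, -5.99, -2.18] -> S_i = Random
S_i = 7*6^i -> [7, 42, 252, 1512, 9072]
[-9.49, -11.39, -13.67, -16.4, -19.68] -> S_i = -9.49*1.20^i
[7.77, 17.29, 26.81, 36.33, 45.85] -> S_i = 7.77 + 9.52*i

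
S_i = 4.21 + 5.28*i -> [4.21, 9.49, 14.77, 20.05, 25.33]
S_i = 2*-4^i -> [2, -8, 32, -128, 512]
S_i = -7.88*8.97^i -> [-7.88, -70.68, -634.03, -5687.27, -51014.78]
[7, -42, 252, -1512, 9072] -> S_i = 7*-6^i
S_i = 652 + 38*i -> [652, 690, 728, 766, 804]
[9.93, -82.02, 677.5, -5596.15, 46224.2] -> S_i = 9.93*(-8.26)^i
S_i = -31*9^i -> [-31, -279, -2511, -22599, -203391]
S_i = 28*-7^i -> [28, -196, 1372, -9604, 67228]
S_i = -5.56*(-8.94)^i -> [-5.56, 49.71, -444.38, 3972.71, -35516.07]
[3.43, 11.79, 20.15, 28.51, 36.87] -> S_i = 3.43 + 8.36*i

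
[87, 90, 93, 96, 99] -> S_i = 87 + 3*i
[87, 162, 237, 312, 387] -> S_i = 87 + 75*i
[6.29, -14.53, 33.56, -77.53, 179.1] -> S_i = 6.29*(-2.31)^i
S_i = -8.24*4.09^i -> [-8.24, -33.7, -137.84, -563.76, -2305.79]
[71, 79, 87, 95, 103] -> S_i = 71 + 8*i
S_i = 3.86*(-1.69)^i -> [3.86, -6.52, 11.02, -18.63, 31.49]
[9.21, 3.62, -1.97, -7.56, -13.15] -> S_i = 9.21 + -5.59*i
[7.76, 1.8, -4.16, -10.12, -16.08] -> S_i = 7.76 + -5.96*i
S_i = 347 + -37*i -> [347, 310, 273, 236, 199]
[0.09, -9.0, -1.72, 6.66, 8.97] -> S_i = Random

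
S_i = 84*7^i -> [84, 588, 4116, 28812, 201684]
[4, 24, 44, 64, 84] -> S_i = 4 + 20*i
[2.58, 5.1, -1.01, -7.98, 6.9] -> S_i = Random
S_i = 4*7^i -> [4, 28, 196, 1372, 9604]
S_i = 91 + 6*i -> [91, 97, 103, 109, 115]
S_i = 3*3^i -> [3, 9, 27, 81, 243]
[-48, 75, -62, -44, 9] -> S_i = Random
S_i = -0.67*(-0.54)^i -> [-0.67, 0.36, -0.2, 0.11, -0.06]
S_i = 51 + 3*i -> [51, 54, 57, 60, 63]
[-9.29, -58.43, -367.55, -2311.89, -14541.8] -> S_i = -9.29*6.29^i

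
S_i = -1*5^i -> [-1, -5, -25, -125, -625]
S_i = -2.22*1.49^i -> [-2.22, -3.31, -4.93, -7.34, -10.94]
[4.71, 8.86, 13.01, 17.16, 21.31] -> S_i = 4.71 + 4.15*i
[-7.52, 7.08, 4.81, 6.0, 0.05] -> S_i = Random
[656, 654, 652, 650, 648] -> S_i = 656 + -2*i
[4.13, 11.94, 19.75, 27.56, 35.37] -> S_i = 4.13 + 7.81*i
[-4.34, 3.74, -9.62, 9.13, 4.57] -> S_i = Random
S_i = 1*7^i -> [1, 7, 49, 343, 2401]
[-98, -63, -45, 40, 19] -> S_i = Random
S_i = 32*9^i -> [32, 288, 2592, 23328, 209952]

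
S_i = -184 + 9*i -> [-184, -175, -166, -157, -148]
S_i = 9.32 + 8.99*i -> [9.32, 18.31, 27.3, 36.29, 45.28]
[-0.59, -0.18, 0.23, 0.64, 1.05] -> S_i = -0.59 + 0.41*i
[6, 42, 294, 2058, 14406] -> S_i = 6*7^i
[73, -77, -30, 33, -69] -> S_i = Random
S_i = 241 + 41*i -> [241, 282, 323, 364, 405]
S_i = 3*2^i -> [3, 6, 12, 24, 48]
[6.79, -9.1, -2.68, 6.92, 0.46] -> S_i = Random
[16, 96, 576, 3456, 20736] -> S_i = 16*6^i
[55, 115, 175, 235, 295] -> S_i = 55 + 60*i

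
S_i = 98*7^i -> [98, 686, 4802, 33614, 235298]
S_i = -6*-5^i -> [-6, 30, -150, 750, -3750]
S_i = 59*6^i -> [59, 354, 2124, 12744, 76464]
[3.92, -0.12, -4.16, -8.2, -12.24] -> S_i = 3.92 + -4.04*i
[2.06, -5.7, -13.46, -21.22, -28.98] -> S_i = 2.06 + -7.76*i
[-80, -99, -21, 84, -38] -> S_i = Random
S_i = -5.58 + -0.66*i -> [-5.58, -6.24, -6.9, -7.56, -8.22]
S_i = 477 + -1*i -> [477, 476, 475, 474, 473]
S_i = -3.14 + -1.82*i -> [-3.14, -4.96, -6.78, -8.6, -10.42]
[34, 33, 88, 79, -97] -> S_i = Random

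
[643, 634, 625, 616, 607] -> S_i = 643 + -9*i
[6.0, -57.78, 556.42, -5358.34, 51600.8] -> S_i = 6.00*(-9.63)^i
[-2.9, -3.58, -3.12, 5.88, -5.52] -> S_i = Random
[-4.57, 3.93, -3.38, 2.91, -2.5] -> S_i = -4.57*(-0.86)^i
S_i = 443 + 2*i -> [443, 445, 447, 449, 451]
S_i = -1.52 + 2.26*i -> [-1.52, 0.74, 3.0, 5.26, 7.52]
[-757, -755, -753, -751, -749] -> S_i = -757 + 2*i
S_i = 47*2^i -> [47, 94, 188, 376, 752]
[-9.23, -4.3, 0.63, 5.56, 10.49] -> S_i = -9.23 + 4.93*i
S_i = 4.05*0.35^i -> [4.05, 1.42, 0.5, 0.17, 0.06]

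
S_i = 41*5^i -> [41, 205, 1025, 5125, 25625]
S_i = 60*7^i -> [60, 420, 2940, 20580, 144060]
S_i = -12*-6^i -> [-12, 72, -432, 2592, -15552]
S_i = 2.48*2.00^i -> [2.48, 4.96, 9.92, 19.84, 39.68]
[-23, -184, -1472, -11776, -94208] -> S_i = -23*8^i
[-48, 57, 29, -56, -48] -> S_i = Random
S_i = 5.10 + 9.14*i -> [5.1, 14.24, 23.38, 32.52, 41.66]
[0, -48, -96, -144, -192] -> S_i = 0 + -48*i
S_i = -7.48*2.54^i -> [-7.48, -19.0, -48.26, -122.58, -311.34]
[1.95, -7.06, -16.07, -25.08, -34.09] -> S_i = 1.95 + -9.01*i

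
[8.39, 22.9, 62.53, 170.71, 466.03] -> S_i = 8.39*2.73^i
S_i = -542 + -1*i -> [-542, -543, -544, -545, -546]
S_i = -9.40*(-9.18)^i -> [-9.4, 86.29, -792.16, 7272.03, -66757.27]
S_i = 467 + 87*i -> [467, 554, 641, 728, 815]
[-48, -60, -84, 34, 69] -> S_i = Random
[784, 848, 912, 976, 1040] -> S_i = 784 + 64*i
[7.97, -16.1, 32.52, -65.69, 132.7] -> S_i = 7.97*(-2.02)^i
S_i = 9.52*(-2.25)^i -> [9.52, -21.42, 48.2, -108.44, 243.99]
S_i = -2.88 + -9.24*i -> [-2.88, -12.12, -21.36, -30.6, -39.84]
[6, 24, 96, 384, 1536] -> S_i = 6*4^i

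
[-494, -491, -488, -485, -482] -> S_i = -494 + 3*i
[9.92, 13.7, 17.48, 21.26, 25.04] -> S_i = 9.92 + 3.78*i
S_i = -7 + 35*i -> [-7, 28, 63, 98, 133]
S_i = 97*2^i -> [97, 194, 388, 776, 1552]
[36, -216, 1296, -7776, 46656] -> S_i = 36*-6^i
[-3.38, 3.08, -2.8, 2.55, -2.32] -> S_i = -3.38*(-0.91)^i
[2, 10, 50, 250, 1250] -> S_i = 2*5^i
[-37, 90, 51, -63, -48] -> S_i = Random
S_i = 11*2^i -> [11, 22, 44, 88, 176]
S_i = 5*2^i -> [5, 10, 20, 40, 80]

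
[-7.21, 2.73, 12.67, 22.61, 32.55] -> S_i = -7.21 + 9.94*i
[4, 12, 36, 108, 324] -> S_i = 4*3^i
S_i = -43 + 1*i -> [-43, -42, -41, -40, -39]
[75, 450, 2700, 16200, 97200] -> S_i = 75*6^i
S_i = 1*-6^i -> [1, -6, 36, -216, 1296]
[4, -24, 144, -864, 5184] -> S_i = 4*-6^i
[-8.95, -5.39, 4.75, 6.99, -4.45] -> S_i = Random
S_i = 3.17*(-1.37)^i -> [3.17, -4.34, 5.95, -8.15, 11.17]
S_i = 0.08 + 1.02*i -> [0.08, 1.1, 2.12, 3.14, 4.16]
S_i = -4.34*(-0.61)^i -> [-4.34, 2.65, -1.61, 0.99, -0.6]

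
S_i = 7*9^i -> [7, 63, 567, 5103, 45927]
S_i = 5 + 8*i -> [5, 13, 21, 29, 37]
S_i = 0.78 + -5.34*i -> [0.78, -4.56, -9.9, -15.24, -20.58]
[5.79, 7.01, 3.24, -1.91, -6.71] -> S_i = Random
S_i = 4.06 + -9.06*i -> [4.06, -5.0, -14.06, -23.12, -32.18]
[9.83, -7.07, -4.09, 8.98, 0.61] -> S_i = Random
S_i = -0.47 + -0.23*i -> [-0.47, -0.7, -0.93, -1.16, -1.39]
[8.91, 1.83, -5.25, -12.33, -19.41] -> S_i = 8.91 + -7.08*i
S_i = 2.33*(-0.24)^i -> [2.33, -0.56, 0.13, -0.03, 0.01]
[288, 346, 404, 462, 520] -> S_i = 288 + 58*i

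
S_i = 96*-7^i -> [96, -672, 4704, -32928, 230496]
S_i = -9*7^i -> [-9, -63, -441, -3087, -21609]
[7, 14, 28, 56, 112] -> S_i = 7*2^i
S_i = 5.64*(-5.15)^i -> [5.64, -29.05, 149.59, -770.37, 3967.42]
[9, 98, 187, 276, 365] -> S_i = 9 + 89*i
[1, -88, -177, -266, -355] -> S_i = 1 + -89*i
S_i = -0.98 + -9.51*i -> [-0.98, -10.49, -20.0, -29.51, -39.02]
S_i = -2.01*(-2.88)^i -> [-2.01, 5.79, -16.67, 48.01, -138.28]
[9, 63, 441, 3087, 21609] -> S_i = 9*7^i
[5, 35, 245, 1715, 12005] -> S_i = 5*7^i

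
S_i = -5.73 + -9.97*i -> [-5.73, -15.7, -25.67, -35.64, -45.61]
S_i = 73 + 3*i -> [73, 76, 79, 82, 85]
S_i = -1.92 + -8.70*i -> [-1.92, -10.62, -19.32, -28.02, -36.72]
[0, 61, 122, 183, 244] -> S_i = 0 + 61*i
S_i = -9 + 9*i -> [-9, 0, 9, 18, 27]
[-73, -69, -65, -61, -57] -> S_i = -73 + 4*i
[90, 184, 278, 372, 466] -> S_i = 90 + 94*i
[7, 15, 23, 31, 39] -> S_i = 7 + 8*i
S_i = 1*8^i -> [1, 8, 64, 512, 4096]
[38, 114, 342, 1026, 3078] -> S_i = 38*3^i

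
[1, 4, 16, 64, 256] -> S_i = 1*4^i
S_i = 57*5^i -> [57, 285, 1425, 7125, 35625]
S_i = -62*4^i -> [-62, -248, -992, -3968, -15872]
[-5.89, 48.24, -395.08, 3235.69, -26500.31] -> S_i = -5.89*(-8.19)^i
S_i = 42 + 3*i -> [42, 45, 48, 51, 54]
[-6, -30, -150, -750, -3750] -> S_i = -6*5^i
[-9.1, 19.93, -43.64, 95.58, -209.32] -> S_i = -9.10*(-2.19)^i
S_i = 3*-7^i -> [3, -21, 147, -1029, 7203]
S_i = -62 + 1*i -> [-62, -61, -60, -59, -58]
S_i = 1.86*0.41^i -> [1.86, 0.76, 0.31, 0.13, 0.05]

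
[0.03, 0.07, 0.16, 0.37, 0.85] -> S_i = 0.03*2.31^i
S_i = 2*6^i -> [2, 12, 72, 432, 2592]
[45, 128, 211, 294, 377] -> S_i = 45 + 83*i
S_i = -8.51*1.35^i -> [-8.51, -11.49, -15.51, -20.94, -28.27]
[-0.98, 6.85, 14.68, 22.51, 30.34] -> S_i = -0.98 + 7.83*i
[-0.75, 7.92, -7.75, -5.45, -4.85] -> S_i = Random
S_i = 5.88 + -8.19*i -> [5.88, -2.31, -10.5, -18.69, -26.88]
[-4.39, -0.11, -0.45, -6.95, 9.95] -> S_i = Random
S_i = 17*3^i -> [17, 51, 153, 459, 1377]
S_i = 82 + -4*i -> [82, 78, 74, 70, 66]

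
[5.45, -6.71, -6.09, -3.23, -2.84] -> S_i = Random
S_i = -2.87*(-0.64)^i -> [-2.87, 1.84, -1.18, 0.75, -0.48]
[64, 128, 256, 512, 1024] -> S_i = 64*2^i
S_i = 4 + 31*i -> [4, 35, 66, 97, 128]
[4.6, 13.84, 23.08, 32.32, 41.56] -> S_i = 4.60 + 9.24*i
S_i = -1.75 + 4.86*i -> [-1.75, 3.11, 7.97, 12.83, 17.69]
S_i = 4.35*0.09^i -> [4.35, 0.39, 0.04, 0.0, 0.0]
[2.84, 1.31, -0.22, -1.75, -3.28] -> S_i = 2.84 + -1.53*i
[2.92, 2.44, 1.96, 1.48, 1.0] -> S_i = 2.92 + -0.48*i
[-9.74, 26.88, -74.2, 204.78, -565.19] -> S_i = -9.74*(-2.76)^i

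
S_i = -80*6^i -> [-80, -480, -2880, -17280, -103680]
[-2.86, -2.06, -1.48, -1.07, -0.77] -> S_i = -2.86*0.72^i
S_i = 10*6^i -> [10, 60, 360, 2160, 12960]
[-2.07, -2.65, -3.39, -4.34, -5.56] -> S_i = -2.07*1.28^i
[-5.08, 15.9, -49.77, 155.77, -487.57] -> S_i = -5.08*(-3.13)^i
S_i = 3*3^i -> [3, 9, 27, 81, 243]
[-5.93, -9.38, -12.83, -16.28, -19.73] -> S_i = -5.93 + -3.45*i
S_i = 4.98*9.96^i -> [4.98, 49.6, 494.02, 4920.48, 49007.97]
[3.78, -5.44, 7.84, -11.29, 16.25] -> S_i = 3.78*(-1.44)^i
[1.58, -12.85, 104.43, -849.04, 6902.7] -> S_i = 1.58*(-8.13)^i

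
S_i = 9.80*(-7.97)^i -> [9.8, -78.11, 622.5, -4961.36, 39542.07]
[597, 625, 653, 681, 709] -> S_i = 597 + 28*i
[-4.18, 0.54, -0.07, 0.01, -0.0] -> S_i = -4.18*(-0.13)^i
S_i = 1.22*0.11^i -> [1.22, 0.13, 0.01, 0.0, 0.0]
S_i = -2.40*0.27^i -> [-2.4, -0.65, -0.17, -0.05, -0.01]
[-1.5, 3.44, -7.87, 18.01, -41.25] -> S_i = -1.50*(-2.29)^i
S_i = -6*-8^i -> [-6, 48, -384, 3072, -24576]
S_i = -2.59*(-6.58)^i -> [-2.59, 17.04, -112.14, 737.87, -4855.16]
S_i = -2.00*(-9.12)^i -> [-2.0, 18.24, -166.35, 1517.1, -13835.96]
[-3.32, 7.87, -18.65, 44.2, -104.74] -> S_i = -3.32*(-2.37)^i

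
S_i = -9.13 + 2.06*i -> [-9.13, -7.07, -5.01, -2.95, -0.89]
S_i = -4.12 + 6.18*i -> [-4.12, 2.06, 8.24, 14.42, 20.6]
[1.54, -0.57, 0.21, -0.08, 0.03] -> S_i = 1.54*(-0.37)^i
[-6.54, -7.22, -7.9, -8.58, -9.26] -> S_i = -6.54 + -0.68*i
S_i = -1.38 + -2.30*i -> [-1.38, -3.68, -5.98, -8.28, -10.58]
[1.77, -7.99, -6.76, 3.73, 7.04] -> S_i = Random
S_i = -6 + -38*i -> [-6, -44, -82, -120, -158]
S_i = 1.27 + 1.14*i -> [1.27, 2.41, 3.55, 4.69, 5.83]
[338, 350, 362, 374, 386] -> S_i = 338 + 12*i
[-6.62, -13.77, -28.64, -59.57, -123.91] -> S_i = -6.62*2.08^i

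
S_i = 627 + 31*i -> [627, 658, 689, 720, 751]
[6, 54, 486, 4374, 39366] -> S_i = 6*9^i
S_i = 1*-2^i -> [1, -2, 4, -8, 16]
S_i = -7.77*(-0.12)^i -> [-7.77, 0.93, -0.11, 0.01, -0.0]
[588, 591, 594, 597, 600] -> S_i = 588 + 3*i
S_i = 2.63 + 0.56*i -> [2.63, 3.19, 3.75, 4.31, 4.87]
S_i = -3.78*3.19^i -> [-3.78, -12.06, -38.47, -122.71, -391.43]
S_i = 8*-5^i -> [8, -40, 200, -1000, 5000]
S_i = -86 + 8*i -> [-86, -78, -70, -62, -54]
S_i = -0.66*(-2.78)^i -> [-0.66, 1.83, -5.1, 14.18, -39.42]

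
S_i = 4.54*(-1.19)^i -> [4.54, -5.4, 6.43, -7.65, 9.1]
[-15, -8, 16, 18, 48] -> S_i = Random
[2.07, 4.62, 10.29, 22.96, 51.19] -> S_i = 2.07*2.23^i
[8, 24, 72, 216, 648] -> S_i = 8*3^i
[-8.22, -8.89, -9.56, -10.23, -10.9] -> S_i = -8.22 + -0.67*i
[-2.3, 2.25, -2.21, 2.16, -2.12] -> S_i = -2.30*(-0.98)^i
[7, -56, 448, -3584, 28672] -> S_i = 7*-8^i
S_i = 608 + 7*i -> [608, 615, 622, 629, 636]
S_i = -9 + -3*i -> [-9, -12, -15, -18, -21]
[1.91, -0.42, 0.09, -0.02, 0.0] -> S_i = 1.91*(-0.22)^i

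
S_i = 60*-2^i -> [60, -120, 240, -480, 960]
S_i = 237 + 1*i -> [237, 238, 239, 240, 241]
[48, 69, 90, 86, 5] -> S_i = Random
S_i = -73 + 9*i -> [-73, -64, -55, -46, -37]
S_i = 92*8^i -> [92, 736, 5888, 47104, 376832]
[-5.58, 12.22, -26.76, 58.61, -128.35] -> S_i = -5.58*(-2.19)^i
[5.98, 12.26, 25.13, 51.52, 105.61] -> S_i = 5.98*2.05^i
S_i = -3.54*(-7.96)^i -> [-3.54, 28.18, -224.3, 1785.43, -14212.01]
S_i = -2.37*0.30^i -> [-2.37, -0.71, -0.21, -0.06, -0.02]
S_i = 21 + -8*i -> [21, 13, 5, -3, -11]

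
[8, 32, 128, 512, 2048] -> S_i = 8*4^i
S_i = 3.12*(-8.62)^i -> [3.12, -26.89, 231.83, -1998.37, 17225.97]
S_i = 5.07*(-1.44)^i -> [5.07, -7.3, 10.51, -15.14, 21.8]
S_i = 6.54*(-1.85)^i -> [6.54, -12.1, 22.38, -41.41, 76.61]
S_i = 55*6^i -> [55, 330, 1980, 11880, 71280]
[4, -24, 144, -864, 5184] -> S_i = 4*-6^i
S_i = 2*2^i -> [2, 4, 8, 16, 32]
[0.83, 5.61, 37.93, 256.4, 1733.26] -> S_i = 0.83*6.76^i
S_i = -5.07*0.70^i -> [-5.07, -3.55, -2.48, -1.74, -1.22]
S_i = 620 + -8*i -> [620, 612, 604, 596, 588]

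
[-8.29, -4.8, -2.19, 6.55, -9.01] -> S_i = Random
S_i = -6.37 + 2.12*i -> [-6.37, -4.25, -2.13, -0.01, 2.11]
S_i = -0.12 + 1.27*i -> [-0.12, 1.15, 2.42, 3.69, 4.96]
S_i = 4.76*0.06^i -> [4.76, 0.29, 0.02, 0.0, 0.0]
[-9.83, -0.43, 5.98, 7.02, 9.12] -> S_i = Random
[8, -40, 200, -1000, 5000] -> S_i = 8*-5^i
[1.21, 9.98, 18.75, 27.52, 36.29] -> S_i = 1.21 + 8.77*i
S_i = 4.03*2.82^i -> [4.03, 11.36, 32.05, 90.38, 254.86]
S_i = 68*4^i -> [68, 272, 1088, 4352, 17408]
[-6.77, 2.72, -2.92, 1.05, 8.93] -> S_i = Random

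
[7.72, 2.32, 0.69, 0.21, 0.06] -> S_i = 7.72*0.30^i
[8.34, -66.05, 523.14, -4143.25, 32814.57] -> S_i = 8.34*(-7.92)^i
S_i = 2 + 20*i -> [2, 22, 42, 62, 82]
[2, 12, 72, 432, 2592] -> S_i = 2*6^i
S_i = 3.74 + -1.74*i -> [3.74, 2.0, 0.26, -1.48, -3.22]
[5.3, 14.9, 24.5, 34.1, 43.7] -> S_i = 5.30 + 9.60*i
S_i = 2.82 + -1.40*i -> [2.82, 1.42, 0.02, -1.38, -2.78]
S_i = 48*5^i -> [48, 240, 1200, 6000, 30000]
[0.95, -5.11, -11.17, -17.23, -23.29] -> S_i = 0.95 + -6.06*i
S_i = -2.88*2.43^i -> [-2.88, -7.0, -17.01, -41.32, -100.42]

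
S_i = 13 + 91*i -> [13, 104, 195, 286, 377]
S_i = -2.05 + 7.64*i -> [-2.05, 5.59, 13.23, 20.87, 28.51]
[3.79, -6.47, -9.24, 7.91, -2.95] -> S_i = Random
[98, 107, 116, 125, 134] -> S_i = 98 + 9*i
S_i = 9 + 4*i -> [9, 13, 17, 21, 25]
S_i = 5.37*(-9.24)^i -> [5.37, -49.62, 458.48, -4236.33, 39143.73]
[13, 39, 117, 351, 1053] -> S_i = 13*3^i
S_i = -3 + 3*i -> [-3, 0, 3, 6, 9]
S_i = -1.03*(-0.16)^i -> [-1.03, 0.16, -0.03, 0.0, -0.0]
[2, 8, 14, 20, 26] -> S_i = 2 + 6*i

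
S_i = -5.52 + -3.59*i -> [-5.52, -9.11, -12.7, -16.29, -19.88]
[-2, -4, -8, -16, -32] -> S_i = -2*2^i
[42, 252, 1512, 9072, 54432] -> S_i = 42*6^i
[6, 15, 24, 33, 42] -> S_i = 6 + 9*i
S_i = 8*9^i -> [8, 72, 648, 5832, 52488]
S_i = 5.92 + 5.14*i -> [5.92, 11.06, 16.2, 21.34, 26.48]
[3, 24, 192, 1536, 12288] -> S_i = 3*8^i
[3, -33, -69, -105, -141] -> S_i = 3 + -36*i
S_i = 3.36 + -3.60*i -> [3.36, -0.24, -3.84, -7.44, -11.04]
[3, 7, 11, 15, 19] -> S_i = 3 + 4*i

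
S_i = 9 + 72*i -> [9, 81, 153, 225, 297]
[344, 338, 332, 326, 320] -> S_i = 344 + -6*i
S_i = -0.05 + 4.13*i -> [-0.05, 4.08, 8.21, 12.34, 16.47]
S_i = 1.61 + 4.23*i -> [1.61, 5.84, 10.07, 14.3, 18.53]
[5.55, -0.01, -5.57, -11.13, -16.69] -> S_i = 5.55 + -5.56*i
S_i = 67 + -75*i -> [67, -8, -83, -158, -233]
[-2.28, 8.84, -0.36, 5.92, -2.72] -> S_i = Random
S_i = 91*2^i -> [91, 182, 364, 728, 1456]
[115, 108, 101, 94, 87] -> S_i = 115 + -7*i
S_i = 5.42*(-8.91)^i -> [5.42, -48.29, 430.28, -3833.83, 34159.39]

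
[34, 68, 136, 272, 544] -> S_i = 34*2^i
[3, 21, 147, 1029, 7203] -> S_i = 3*7^i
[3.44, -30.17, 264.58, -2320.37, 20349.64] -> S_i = 3.44*(-8.77)^i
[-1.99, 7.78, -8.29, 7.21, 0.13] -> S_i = Random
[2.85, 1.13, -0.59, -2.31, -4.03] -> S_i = 2.85 + -1.72*i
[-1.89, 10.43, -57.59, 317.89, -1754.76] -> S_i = -1.89*(-5.52)^i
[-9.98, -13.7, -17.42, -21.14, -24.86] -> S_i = -9.98 + -3.72*i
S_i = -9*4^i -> [-9, -36, -144, -576, -2304]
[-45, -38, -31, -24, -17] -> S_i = -45 + 7*i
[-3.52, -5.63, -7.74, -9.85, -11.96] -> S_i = -3.52 + -2.11*i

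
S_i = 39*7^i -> [39, 273, 1911, 13377, 93639]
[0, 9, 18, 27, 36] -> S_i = 0 + 9*i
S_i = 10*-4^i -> [10, -40, 160, -640, 2560]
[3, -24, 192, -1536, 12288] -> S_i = 3*-8^i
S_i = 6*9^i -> [6, 54, 486, 4374, 39366]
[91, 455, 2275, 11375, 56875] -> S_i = 91*5^i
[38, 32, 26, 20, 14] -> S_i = 38 + -6*i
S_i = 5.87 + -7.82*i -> [5.87, -1.95, -9.77, -17.59, -25.41]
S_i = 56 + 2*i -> [56, 58, 60, 62, 64]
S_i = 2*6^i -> [2, 12, 72, 432, 2592]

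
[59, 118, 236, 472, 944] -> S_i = 59*2^i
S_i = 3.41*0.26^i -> [3.41, 0.89, 0.23, 0.06, 0.02]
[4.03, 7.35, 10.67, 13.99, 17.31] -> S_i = 4.03 + 3.32*i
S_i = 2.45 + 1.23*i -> [2.45, 3.68, 4.91, 6.14, 7.37]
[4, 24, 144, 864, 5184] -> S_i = 4*6^i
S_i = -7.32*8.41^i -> [-7.32, -61.56, -517.73, -4354.11, -36618.04]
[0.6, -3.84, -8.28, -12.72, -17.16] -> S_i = 0.60 + -4.44*i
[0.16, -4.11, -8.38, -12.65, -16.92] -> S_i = 0.16 + -4.27*i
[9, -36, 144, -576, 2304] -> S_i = 9*-4^i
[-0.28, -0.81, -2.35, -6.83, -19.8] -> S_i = -0.28*2.90^i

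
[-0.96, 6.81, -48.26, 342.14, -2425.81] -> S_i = -0.96*(-7.09)^i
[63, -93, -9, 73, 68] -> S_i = Random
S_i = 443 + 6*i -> [443, 449, 455, 461, 467]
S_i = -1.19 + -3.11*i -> [-1.19, -4.3, -7.41, -10.52, -13.63]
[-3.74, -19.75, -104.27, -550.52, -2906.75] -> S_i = -3.74*5.28^i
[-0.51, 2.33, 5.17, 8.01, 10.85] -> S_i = -0.51 + 2.84*i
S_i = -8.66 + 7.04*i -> [-8.66, -1.62, 5.42, 12.46, 19.5]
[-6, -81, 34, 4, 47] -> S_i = Random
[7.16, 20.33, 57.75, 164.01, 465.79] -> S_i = 7.16*2.84^i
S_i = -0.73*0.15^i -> [-0.73, -0.11, -0.02, -0.0, -0.0]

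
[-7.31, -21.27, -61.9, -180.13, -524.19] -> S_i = -7.31*2.91^i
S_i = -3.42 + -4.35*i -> [-3.42, -7.77, -12.12, -16.47, -20.82]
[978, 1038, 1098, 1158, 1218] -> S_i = 978 + 60*i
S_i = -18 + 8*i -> [-18, -10, -2, 6, 14]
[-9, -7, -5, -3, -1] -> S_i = -9 + 2*i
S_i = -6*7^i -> [-6, -42, -294, -2058, -14406]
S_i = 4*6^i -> [4, 24, 144, 864, 5184]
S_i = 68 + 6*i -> [68, 74, 80, 86, 92]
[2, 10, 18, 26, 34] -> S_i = 2 + 8*i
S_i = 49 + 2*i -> [49, 51, 53, 55, 57]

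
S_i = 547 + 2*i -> [547, 549, 551, 553, 555]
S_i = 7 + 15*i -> [7, 22, 37, 52, 67]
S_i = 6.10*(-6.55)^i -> [6.1, -39.96, 261.71, -1714.17, 11227.81]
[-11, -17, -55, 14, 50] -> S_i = Random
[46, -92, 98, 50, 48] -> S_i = Random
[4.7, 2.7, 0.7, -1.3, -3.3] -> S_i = 4.70 + -2.00*i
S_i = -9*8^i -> [-9, -72, -576, -4608, -36864]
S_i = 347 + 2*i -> [347, 349, 351, 353, 355]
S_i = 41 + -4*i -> [41, 37, 33, 29, 25]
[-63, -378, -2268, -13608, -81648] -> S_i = -63*6^i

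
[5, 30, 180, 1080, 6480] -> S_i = 5*6^i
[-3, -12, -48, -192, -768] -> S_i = -3*4^i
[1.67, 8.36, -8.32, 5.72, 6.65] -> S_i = Random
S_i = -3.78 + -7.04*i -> [-3.78, -10.82, -17.86, -24.9, -31.94]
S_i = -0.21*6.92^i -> [-0.21, -1.45, -10.06, -69.59, -481.55]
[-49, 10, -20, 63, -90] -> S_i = Random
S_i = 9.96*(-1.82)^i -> [9.96, -18.13, 32.99, -60.04, 109.28]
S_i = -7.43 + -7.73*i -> [-7.43, -15.16, -22.89, -30.62, -38.35]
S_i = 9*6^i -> [9, 54, 324, 1944, 11664]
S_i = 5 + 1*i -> [5, 6, 7, 8, 9]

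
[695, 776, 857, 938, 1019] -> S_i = 695 + 81*i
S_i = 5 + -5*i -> [5, 0, -5, -10, -15]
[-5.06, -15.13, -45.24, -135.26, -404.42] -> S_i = -5.06*2.99^i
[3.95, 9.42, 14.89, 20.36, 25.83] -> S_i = 3.95 + 5.47*i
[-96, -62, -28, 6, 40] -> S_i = -96 + 34*i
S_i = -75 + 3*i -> [-75, -72, -69, -66, -63]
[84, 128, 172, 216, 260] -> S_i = 84 + 44*i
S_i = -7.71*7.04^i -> [-7.71, -54.28, -382.12, -2690.12, -18938.48]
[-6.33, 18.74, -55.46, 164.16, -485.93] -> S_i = -6.33*(-2.96)^i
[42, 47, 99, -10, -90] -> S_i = Random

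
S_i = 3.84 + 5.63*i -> [3.84, 9.47, 15.1, 20.73, 26.36]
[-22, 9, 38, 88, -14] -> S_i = Random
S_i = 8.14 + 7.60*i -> [8.14, 15.74, 23.34, 30.94, 38.54]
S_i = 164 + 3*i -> [164, 167, 170, 173, 176]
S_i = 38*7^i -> [38, 266, 1862, 13034, 91238]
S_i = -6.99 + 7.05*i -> [-6.99, 0.06, 7.11, 14.16, 21.21]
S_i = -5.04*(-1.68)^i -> [-5.04, 8.47, -14.22, 23.9, -40.15]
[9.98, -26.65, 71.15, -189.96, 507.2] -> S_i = 9.98*(-2.67)^i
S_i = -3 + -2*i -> [-3, -5, -7, -9, -11]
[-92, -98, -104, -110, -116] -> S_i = -92 + -6*i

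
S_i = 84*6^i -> [84, 504, 3024, 18144, 108864]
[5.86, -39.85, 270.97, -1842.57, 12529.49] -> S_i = 5.86*(-6.80)^i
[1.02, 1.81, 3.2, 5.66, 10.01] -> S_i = 1.02*1.77^i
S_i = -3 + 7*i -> [-3, 4, 11, 18, 25]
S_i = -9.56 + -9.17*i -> [-9.56, -18.73, -27.9, -37.07, -46.24]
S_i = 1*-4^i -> [1, -4, 16, -64, 256]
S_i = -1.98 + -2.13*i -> [-1.98, -4.11, -6.24, -8.37, -10.5]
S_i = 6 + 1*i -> [6, 7, 8, 9, 10]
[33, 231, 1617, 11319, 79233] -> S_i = 33*7^i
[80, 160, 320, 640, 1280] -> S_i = 80*2^i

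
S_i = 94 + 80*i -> [94, 174, 254, 334, 414]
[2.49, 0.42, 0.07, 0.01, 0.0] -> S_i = 2.49*0.17^i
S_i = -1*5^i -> [-1, -5, -25, -125, -625]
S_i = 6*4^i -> [6, 24, 96, 384, 1536]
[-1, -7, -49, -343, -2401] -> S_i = -1*7^i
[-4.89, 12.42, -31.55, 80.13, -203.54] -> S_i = -4.89*(-2.54)^i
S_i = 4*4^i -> [4, 16, 64, 256, 1024]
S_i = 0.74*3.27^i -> [0.74, 2.42, 7.91, 25.87, 84.61]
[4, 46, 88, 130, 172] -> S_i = 4 + 42*i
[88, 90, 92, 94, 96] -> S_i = 88 + 2*i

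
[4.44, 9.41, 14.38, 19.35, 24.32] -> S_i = 4.44 + 4.97*i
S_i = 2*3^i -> [2, 6, 18, 54, 162]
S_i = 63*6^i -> [63, 378, 2268, 13608, 81648]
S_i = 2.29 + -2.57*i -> [2.29, -0.28, -2.85, -5.42, -7.99]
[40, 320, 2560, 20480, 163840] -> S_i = 40*8^i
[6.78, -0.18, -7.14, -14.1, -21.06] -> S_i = 6.78 + -6.96*i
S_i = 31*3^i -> [31, 93, 279, 837, 2511]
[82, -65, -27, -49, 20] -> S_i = Random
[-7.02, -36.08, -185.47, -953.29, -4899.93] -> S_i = -7.02*5.14^i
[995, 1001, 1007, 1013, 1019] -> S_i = 995 + 6*i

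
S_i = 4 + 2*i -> [4, 6, 8, 10, 12]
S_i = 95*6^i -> [95, 570, 3420, 20520, 123120]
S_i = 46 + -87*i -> [46, -41, -128, -215, -302]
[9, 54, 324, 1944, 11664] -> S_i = 9*6^i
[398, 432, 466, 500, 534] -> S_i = 398 + 34*i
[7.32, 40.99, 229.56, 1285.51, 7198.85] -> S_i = 7.32*5.60^i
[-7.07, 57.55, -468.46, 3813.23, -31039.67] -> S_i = -7.07*(-8.14)^i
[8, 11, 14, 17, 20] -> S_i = 8 + 3*i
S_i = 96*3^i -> [96, 288, 864, 2592, 7776]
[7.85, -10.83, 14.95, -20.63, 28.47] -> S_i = 7.85*(-1.38)^i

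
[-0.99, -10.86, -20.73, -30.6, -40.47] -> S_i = -0.99 + -9.87*i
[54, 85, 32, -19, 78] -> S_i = Random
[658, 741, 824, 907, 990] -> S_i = 658 + 83*i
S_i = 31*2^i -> [31, 62, 124, 248, 496]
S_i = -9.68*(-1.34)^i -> [-9.68, 12.97, -17.38, 23.29, -31.21]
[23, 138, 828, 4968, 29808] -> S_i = 23*6^i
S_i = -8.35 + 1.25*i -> [-8.35, -7.1, -5.85, -4.6, -3.35]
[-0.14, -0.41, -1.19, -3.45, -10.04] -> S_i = -0.14*2.91^i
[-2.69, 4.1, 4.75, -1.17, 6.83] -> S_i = Random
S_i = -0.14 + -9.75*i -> [-0.14, -9.89, -19.64, -29.39, -39.14]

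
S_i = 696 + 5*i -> [696, 701, 706, 711, 716]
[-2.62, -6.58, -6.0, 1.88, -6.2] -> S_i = Random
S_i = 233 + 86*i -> [233, 319, 405, 491, 577]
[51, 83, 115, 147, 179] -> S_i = 51 + 32*i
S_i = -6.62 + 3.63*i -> [-6.62, -2.99, 0.64, 4.27, 7.9]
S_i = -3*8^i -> [-3, -24, -192, -1536, -12288]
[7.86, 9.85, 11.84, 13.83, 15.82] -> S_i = 7.86 + 1.99*i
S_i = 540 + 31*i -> [540, 571, 602, 633, 664]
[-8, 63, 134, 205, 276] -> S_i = -8 + 71*i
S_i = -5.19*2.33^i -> [-5.19, -12.09, -28.18, -65.65, -152.96]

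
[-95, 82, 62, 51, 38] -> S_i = Random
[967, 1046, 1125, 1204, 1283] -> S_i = 967 + 79*i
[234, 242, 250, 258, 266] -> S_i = 234 + 8*i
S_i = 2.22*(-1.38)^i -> [2.22, -3.06, 4.23, -5.83, 8.05]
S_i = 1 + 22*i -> [1, 23, 45, 67, 89]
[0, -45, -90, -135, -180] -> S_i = 0 + -45*i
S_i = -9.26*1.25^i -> [-9.26, -11.58, -14.47, -18.09, -22.61]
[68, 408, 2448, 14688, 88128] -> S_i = 68*6^i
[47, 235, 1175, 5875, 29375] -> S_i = 47*5^i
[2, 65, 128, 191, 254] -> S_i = 2 + 63*i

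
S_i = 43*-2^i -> [43, -86, 172, -344, 688]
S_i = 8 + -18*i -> [8, -10, -28, -46, -64]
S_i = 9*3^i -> [9, 27, 81, 243, 729]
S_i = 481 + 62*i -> [481, 543, 605, 667, 729]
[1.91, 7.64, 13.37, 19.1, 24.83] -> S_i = 1.91 + 5.73*i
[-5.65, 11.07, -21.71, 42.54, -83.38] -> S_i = -5.65*(-1.96)^i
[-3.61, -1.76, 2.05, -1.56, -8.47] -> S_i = Random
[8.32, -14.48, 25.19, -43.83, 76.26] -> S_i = 8.32*(-1.74)^i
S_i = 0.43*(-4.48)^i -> [0.43, -1.93, 8.63, -38.66, 173.21]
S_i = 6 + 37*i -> [6, 43, 80, 117, 154]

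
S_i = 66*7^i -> [66, 462, 3234, 22638, 158466]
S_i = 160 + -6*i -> [160, 154, 148, 142, 136]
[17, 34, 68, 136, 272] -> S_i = 17*2^i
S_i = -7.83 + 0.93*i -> [-7.83, -6.9, -5.97, -5.04, -4.11]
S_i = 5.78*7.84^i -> [5.78, 45.32, 355.27, 2785.33, 21836.96]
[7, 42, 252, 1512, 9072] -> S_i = 7*6^i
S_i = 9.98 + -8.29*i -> [9.98, 1.69, -6.6, -14.89, -23.18]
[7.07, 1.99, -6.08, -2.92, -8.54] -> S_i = Random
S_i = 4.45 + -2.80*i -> [4.45, 1.65, -1.15, -3.95, -6.75]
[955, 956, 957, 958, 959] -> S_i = 955 + 1*i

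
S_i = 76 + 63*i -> [76, 139, 202, 265, 328]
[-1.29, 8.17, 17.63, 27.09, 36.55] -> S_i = -1.29 + 9.46*i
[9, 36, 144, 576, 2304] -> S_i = 9*4^i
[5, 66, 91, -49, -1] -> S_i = Random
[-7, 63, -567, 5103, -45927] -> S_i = -7*-9^i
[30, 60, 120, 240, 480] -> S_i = 30*2^i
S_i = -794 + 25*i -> [-794, -769, -744, -719, -694]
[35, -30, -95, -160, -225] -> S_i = 35 + -65*i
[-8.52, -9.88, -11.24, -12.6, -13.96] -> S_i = -8.52 + -1.36*i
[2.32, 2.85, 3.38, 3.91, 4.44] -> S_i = 2.32 + 0.53*i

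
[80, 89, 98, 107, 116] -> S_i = 80 + 9*i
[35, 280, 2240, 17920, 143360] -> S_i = 35*8^i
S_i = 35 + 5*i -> [35, 40, 45, 50, 55]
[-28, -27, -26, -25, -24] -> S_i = -28 + 1*i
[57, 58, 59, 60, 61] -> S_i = 57 + 1*i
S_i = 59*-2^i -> [59, -118, 236, -472, 944]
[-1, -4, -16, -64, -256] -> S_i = -1*4^i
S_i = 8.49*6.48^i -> [8.49, 55.02, 356.5, 2310.11, 14969.51]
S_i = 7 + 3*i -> [7, 10, 13, 16, 19]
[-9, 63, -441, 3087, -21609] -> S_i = -9*-7^i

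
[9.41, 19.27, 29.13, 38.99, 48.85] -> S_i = 9.41 + 9.86*i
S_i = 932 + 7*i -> [932, 939, 946, 953, 960]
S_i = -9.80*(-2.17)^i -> [-9.8, 21.27, -46.15, 100.14, -217.3]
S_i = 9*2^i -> [9, 18, 36, 72, 144]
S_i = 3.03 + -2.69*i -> [3.03, 0.34, -2.35, -5.04, -7.73]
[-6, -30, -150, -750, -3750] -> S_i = -6*5^i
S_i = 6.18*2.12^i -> [6.18, 13.1, 27.78, 58.88, 124.83]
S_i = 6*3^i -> [6, 18, 54, 162, 486]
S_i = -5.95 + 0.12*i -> [-5.95, -5.83, -5.71, -5.59, -5.47]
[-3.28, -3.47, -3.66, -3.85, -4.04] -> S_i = -3.28 + -0.19*i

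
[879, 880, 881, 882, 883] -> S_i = 879 + 1*i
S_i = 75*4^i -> [75, 300, 1200, 4800, 19200]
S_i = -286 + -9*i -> [-286, -295, -304, -313, -322]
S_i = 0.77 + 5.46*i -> [0.77, 6.23, 11.69, 17.15, 22.61]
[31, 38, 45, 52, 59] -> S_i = 31 + 7*i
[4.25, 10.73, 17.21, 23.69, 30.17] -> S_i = 4.25 + 6.48*i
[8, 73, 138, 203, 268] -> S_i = 8 + 65*i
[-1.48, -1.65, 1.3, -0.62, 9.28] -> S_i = Random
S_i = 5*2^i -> [5, 10, 20, 40, 80]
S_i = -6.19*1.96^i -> [-6.19, -12.13, -23.78, -46.61, -91.35]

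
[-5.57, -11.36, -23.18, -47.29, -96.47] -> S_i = -5.57*2.04^i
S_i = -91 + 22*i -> [-91, -69, -47, -25, -3]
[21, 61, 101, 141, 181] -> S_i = 21 + 40*i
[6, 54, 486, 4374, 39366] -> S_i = 6*9^i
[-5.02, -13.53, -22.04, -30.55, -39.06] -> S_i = -5.02 + -8.51*i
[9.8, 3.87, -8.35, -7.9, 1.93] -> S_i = Random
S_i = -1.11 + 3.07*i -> [-1.11, 1.96, 5.03, 8.1, 11.17]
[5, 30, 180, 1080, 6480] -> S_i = 5*6^i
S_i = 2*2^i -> [2, 4, 8, 16, 32]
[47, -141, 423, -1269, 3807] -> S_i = 47*-3^i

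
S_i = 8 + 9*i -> [8, 17, 26, 35, 44]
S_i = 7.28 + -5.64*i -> [7.28, 1.64, -4.0, -9.64, -15.28]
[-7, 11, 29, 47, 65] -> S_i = -7 + 18*i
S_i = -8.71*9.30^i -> [-8.71, -81.0, -753.33, -7005.95, -65155.33]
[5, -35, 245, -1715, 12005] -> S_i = 5*-7^i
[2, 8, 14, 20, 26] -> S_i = 2 + 6*i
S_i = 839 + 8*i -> [839, 847, 855, 863, 871]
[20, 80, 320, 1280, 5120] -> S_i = 20*4^i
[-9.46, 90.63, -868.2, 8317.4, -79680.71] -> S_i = -9.46*(-9.58)^i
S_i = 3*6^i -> [3, 18, 108, 648, 3888]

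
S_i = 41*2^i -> [41, 82, 164, 328, 656]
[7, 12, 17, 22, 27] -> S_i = 7 + 5*i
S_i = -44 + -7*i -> [-44, -51, -58, -65, -72]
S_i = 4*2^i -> [4, 8, 16, 32, 64]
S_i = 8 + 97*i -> [8, 105, 202, 299, 396]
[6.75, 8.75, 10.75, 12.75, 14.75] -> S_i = 6.75 + 2.00*i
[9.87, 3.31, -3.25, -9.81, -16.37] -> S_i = 9.87 + -6.56*i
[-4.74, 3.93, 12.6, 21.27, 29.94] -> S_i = -4.74 + 8.67*i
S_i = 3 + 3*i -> [3, 6, 9, 12, 15]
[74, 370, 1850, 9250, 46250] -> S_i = 74*5^i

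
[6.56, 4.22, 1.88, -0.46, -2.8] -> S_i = 6.56 + -2.34*i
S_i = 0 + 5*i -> [0, 5, 10, 15, 20]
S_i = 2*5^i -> [2, 10, 50, 250, 1250]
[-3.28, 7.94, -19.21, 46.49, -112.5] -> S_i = -3.28*(-2.42)^i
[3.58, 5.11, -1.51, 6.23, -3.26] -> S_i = Random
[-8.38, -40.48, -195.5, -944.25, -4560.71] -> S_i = -8.38*4.83^i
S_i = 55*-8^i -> [55, -440, 3520, -28160, 225280]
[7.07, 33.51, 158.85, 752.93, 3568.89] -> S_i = 7.07*4.74^i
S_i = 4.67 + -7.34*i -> [4.67, -2.67, -10.01, -17.35, -24.69]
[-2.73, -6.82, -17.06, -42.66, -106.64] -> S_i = -2.73*2.50^i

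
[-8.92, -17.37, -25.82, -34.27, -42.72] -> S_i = -8.92 + -8.45*i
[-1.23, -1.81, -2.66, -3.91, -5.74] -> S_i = -1.23*1.47^i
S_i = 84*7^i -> [84, 588, 4116, 28812, 201684]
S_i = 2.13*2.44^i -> [2.13, 5.2, 12.68, 30.94, 75.5]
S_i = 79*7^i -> [79, 553, 3871, 27097, 189679]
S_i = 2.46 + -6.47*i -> [2.46, -4.01, -10.48, -16.95, -23.42]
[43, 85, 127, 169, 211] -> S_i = 43 + 42*i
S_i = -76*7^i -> [-76, -532, -3724, -26068, -182476]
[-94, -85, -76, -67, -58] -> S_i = -94 + 9*i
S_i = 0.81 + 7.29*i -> [0.81, 8.1, 15.39, 22.68, 29.97]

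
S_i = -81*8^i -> [-81, -648, -5184, -41472, -331776]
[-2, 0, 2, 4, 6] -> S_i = -2 + 2*i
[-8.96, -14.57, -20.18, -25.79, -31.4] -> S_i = -8.96 + -5.61*i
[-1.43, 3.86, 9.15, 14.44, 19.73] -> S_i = -1.43 + 5.29*i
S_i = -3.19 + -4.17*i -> [-3.19, -7.36, -11.53, -15.7, -19.87]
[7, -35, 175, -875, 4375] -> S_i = 7*-5^i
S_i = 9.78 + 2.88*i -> [9.78, 12.66, 15.54, 18.42, 21.3]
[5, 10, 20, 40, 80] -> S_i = 5*2^i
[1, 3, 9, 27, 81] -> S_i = 1*3^i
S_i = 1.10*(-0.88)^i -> [1.1, -0.97, 0.85, -0.75, 0.66]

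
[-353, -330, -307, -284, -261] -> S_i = -353 + 23*i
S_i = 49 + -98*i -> [49, -49, -147, -245, -343]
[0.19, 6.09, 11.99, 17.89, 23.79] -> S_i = 0.19 + 5.90*i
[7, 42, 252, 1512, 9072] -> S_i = 7*6^i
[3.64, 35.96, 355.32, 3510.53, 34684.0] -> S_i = 3.64*9.88^i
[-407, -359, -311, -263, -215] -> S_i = -407 + 48*i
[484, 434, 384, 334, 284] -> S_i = 484 + -50*i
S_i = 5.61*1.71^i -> [5.61, 9.59, 16.4, 28.05, 47.97]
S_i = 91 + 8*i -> [91, 99, 107, 115, 123]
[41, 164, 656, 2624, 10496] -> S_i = 41*4^i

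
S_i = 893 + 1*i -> [893, 894, 895, 896, 897]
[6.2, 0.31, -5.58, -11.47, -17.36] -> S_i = 6.20 + -5.89*i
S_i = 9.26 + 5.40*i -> [9.26, 14.66, 20.06, 25.46, 30.86]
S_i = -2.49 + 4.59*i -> [-2.49, 2.1, 6.69, 11.28, 15.87]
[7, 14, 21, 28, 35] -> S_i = 7 + 7*i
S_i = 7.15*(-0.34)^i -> [7.15, -2.43, 0.83, -0.28, 0.1]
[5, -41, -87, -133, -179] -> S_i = 5 + -46*i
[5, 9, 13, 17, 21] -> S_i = 5 + 4*i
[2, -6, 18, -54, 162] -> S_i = 2*-3^i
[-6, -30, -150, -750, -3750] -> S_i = -6*5^i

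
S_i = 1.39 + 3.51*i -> [1.39, 4.9, 8.41, 11.92, 15.43]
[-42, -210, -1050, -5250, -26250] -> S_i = -42*5^i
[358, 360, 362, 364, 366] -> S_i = 358 + 2*i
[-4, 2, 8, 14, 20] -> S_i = -4 + 6*i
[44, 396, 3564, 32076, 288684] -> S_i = 44*9^i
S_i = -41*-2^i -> [-41, 82, -164, 328, -656]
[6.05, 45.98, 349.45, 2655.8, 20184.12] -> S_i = 6.05*7.60^i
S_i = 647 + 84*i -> [647, 731, 815, 899, 983]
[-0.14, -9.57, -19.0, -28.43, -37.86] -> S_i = -0.14 + -9.43*i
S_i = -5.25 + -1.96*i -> [-5.25, -7.21, -9.17, -11.13, -13.09]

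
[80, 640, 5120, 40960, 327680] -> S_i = 80*8^i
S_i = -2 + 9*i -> [-2, 7, 16, 25, 34]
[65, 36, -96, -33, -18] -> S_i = Random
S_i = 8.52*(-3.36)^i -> [8.52, -28.63, 96.19, -323.19, 1085.92]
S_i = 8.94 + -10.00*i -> [8.94, -1.06, -11.06, -21.06, -31.06]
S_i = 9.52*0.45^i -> [9.52, 4.28, 1.93, 0.87, 0.39]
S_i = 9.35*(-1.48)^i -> [9.35, -13.84, 20.48, -30.31, 44.86]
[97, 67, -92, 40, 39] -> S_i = Random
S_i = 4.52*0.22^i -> [4.52, 0.99, 0.22, 0.05, 0.01]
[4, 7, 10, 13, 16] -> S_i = 4 + 3*i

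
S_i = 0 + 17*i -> [0, 17, 34, 51, 68]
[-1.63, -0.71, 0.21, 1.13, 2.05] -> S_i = -1.63 + 0.92*i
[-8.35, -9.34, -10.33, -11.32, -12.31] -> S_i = -8.35 + -0.99*i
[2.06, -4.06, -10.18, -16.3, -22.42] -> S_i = 2.06 + -6.12*i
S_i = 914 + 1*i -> [914, 915, 916, 917, 918]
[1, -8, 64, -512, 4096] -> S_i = 1*-8^i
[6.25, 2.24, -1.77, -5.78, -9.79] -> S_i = 6.25 + -4.01*i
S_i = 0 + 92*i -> [0, 92, 184, 276, 368]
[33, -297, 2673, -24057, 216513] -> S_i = 33*-9^i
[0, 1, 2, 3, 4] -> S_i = 0 + 1*i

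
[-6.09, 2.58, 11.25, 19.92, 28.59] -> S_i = -6.09 + 8.67*i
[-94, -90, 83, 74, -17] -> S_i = Random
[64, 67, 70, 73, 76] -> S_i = 64 + 3*i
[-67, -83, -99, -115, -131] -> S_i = -67 + -16*i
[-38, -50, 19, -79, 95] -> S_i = Random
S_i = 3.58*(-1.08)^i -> [3.58, -3.87, 4.18, -4.51, 4.87]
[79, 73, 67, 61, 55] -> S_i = 79 + -6*i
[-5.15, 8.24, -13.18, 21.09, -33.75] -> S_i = -5.15*(-1.60)^i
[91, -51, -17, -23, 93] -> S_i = Random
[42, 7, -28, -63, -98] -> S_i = 42 + -35*i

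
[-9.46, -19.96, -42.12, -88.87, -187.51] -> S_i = -9.46*2.11^i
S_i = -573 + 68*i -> [-573, -505, -437, -369, -301]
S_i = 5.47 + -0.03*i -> [5.47, 5.44, 5.41, 5.38, 5.35]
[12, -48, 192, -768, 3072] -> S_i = 12*-4^i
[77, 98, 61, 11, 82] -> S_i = Random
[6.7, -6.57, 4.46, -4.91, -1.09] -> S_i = Random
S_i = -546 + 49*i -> [-546, -497, -448, -399, -350]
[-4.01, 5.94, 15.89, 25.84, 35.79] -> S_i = -4.01 + 9.95*i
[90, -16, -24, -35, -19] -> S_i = Random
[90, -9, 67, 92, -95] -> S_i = Random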